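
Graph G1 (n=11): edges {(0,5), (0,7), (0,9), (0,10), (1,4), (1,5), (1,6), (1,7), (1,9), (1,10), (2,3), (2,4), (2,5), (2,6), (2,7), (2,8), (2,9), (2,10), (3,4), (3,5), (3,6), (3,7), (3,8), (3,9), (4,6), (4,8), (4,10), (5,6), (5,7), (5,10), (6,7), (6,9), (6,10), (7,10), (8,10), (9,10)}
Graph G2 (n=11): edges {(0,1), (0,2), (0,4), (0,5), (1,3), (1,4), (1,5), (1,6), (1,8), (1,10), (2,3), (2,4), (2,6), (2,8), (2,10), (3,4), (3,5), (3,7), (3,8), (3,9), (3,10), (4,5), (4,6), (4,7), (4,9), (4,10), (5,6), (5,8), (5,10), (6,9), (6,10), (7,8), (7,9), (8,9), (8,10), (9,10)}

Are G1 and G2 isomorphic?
Yes, isomorphic

The graphs are isomorphic.
One valid mapping φ: V(G1) → V(G2): 0→0, 1→6, 2→3, 3→8, 4→9, 5→1, 6→10, 7→5, 8→7, 9→2, 10→4

Verify φ preserves adjacency — for each edge of G1, its image is an edge of G2:
  (0,5) → (φ(0),φ(5)) = (0,1) ∈ E(G2) ✓
  (0,7) → (φ(0),φ(7)) = (0,5) ∈ E(G2) ✓
  (0,9) → (φ(0),φ(9)) = (0,2) ∈ E(G2) ✓
  (0,10) → (φ(0),φ(10)) = (0,4) ∈ E(G2) ✓
  (1,4) → (φ(1),φ(4)) = (6,9) ∈ E(G2) ✓
  (1,5) → (φ(1),φ(5)) = (1,6) ∈ E(G2) ✓
  (1,6) → (φ(1),φ(6)) = (6,10) ∈ E(G2) ✓
  (1,7) → (φ(1),φ(7)) = (5,6) ∈ E(G2) ✓
  (1,9) → (φ(1),φ(9)) = (2,6) ∈ E(G2) ✓
  (1,10) → (φ(1),φ(10)) = (4,6) ∈ E(G2) ✓
  (2,3) → (φ(2),φ(3)) = (3,8) ∈ E(G2) ✓
  (2,4) → (φ(2),φ(4)) = (3,9) ∈ E(G2) ✓
  (2,5) → (φ(2),φ(5)) = (1,3) ∈ E(G2) ✓
  (2,6) → (φ(2),φ(6)) = (3,10) ∈ E(G2) ✓
  (2,7) → (φ(2),φ(7)) = (3,5) ∈ E(G2) ✓
  (2,8) → (φ(2),φ(8)) = (3,7) ∈ E(G2) ✓
  (2,9) → (φ(2),φ(9)) = (2,3) ∈ E(G2) ✓
  (2,10) → (φ(2),φ(10)) = (3,4) ∈ E(G2) ✓
  (3,4) → (φ(3),φ(4)) = (8,9) ∈ E(G2) ✓
  (3,5) → (φ(3),φ(5)) = (1,8) ∈ E(G2) ✓
  (3,6) → (φ(3),φ(6)) = (8,10) ∈ E(G2) ✓
  (3,7) → (φ(3),φ(7)) = (5,8) ∈ E(G2) ✓
  (3,8) → (φ(3),φ(8)) = (7,8) ∈ E(G2) ✓
  (3,9) → (φ(3),φ(9)) = (2,8) ∈ E(G2) ✓
  (4,6) → (φ(4),φ(6)) = (9,10) ∈ E(G2) ✓
  (4,8) → (φ(4),φ(8)) = (7,9) ∈ E(G2) ✓
  (4,10) → (φ(4),φ(10)) = (4,9) ∈ E(G2) ✓
  (5,6) → (φ(5),φ(6)) = (1,10) ∈ E(G2) ✓
  (5,7) → (φ(5),φ(7)) = (1,5) ∈ E(G2) ✓
  (5,10) → (φ(5),φ(10)) = (1,4) ∈ E(G2) ✓
  (6,7) → (φ(6),φ(7)) = (5,10) ∈ E(G2) ✓
  (6,9) → (φ(6),φ(9)) = (2,10) ∈ E(G2) ✓
  (6,10) → (φ(6),φ(10)) = (4,10) ∈ E(G2) ✓
  (7,10) → (φ(7),φ(10)) = (4,5) ∈ E(G2) ✓
  (8,10) → (φ(8),φ(10)) = (4,7) ∈ E(G2) ✓
  (9,10) → (φ(9),φ(10)) = (2,4) ∈ E(G2) ✓
All 36 edges of G1 map to edges of G2, and |E(G1)| = |E(G2)| = 36, so φ is a bijection on edges as well as vertices. Hence G1 ≅ G2.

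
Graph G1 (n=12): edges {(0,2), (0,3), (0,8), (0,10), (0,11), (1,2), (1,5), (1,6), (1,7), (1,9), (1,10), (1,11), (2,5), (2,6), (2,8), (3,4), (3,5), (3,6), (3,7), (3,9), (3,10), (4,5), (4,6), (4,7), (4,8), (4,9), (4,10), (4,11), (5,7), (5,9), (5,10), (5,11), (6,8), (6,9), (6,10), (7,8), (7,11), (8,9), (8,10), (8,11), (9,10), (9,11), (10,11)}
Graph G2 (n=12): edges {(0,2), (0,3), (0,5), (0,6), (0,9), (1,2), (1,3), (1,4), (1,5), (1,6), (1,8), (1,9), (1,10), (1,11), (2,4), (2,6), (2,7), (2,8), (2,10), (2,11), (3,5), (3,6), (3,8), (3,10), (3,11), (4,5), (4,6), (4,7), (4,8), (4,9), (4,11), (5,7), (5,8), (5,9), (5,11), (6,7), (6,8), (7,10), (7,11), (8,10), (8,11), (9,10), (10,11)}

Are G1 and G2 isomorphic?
Yes, isomorphic

The graphs are isomorphic.
One valid mapping φ: V(G1) → V(G2): 0→9, 1→6, 2→0, 3→10, 4→11, 5→2, 6→3, 7→7, 8→5, 9→8, 10→1, 11→4

Verify φ preserves adjacency — for each edge of G1, its image is an edge of G2:
  (0,2) → (φ(0),φ(2)) = (0,9) ∈ E(G2) ✓
  (0,3) → (φ(0),φ(3)) = (9,10) ∈ E(G2) ✓
  (0,8) → (φ(0),φ(8)) = (5,9) ∈ E(G2) ✓
  (0,10) → (φ(0),φ(10)) = (1,9) ∈ E(G2) ✓
  (0,11) → (φ(0),φ(11)) = (4,9) ∈ E(G2) ✓
  (1,2) → (φ(1),φ(2)) = (0,6) ∈ E(G2) ✓
  (1,5) → (φ(1),φ(5)) = (2,6) ∈ E(G2) ✓
  (1,6) → (φ(1),φ(6)) = (3,6) ∈ E(G2) ✓
  (1,7) → (φ(1),φ(7)) = (6,7) ∈ E(G2) ✓
  (1,9) → (φ(1),φ(9)) = (6,8) ∈ E(G2) ✓
  (1,10) → (φ(1),φ(10)) = (1,6) ∈ E(G2) ✓
  (1,11) → (φ(1),φ(11)) = (4,6) ∈ E(G2) ✓
  (2,5) → (φ(2),φ(5)) = (0,2) ∈ E(G2) ✓
  (2,6) → (φ(2),φ(6)) = (0,3) ∈ E(G2) ✓
  (2,8) → (φ(2),φ(8)) = (0,5) ∈ E(G2) ✓
  (3,4) → (φ(3),φ(4)) = (10,11) ∈ E(G2) ✓
  (3,5) → (φ(3),φ(5)) = (2,10) ∈ E(G2) ✓
  (3,6) → (φ(3),φ(6)) = (3,10) ∈ E(G2) ✓
  (3,7) → (φ(3),φ(7)) = (7,10) ∈ E(G2) ✓
  (3,9) → (φ(3),φ(9)) = (8,10) ∈ E(G2) ✓
  (3,10) → (φ(3),φ(10)) = (1,10) ∈ E(G2) ✓
  (4,5) → (φ(4),φ(5)) = (2,11) ∈ E(G2) ✓
  (4,6) → (φ(4),φ(6)) = (3,11) ∈ E(G2) ✓
  (4,7) → (φ(4),φ(7)) = (7,11) ∈ E(G2) ✓
  (4,8) → (φ(4),φ(8)) = (5,11) ∈ E(G2) ✓
  (4,9) → (φ(4),φ(9)) = (8,11) ∈ E(G2) ✓
  (4,10) → (φ(4),φ(10)) = (1,11) ∈ E(G2) ✓
  (4,11) → (φ(4),φ(11)) = (4,11) ∈ E(G2) ✓
  (5,7) → (φ(5),φ(7)) = (2,7) ∈ E(G2) ✓
  (5,9) → (φ(5),φ(9)) = (2,8) ∈ E(G2) ✓
  (5,10) → (φ(5),φ(10)) = (1,2) ∈ E(G2) ✓
  (5,11) → (φ(5),φ(11)) = (2,4) ∈ E(G2) ✓
  (6,8) → (φ(6),φ(8)) = (3,5) ∈ E(G2) ✓
  (6,9) → (φ(6),φ(9)) = (3,8) ∈ E(G2) ✓
  (6,10) → (φ(6),φ(10)) = (1,3) ∈ E(G2) ✓
  (7,8) → (φ(7),φ(8)) = (5,7) ∈ E(G2) ✓
  (7,11) → (φ(7),φ(11)) = (4,7) ∈ E(G2) ✓
  (8,9) → (φ(8),φ(9)) = (5,8) ∈ E(G2) ✓
  (8,10) → (φ(8),φ(10)) = (1,5) ∈ E(G2) ✓
  (8,11) → (φ(8),φ(11)) = (4,5) ∈ E(G2) ✓
  (9,10) → (φ(9),φ(10)) = (1,8) ∈ E(G2) ✓
  (9,11) → (φ(9),φ(11)) = (4,8) ∈ E(G2) ✓
  (10,11) → (φ(10),φ(11)) = (1,4) ∈ E(G2) ✓
All 43 edges of G1 map to edges of G2, and |E(G1)| = |E(G2)| = 43, so φ is a bijection on edges as well as vertices. Hence G1 ≅ G2.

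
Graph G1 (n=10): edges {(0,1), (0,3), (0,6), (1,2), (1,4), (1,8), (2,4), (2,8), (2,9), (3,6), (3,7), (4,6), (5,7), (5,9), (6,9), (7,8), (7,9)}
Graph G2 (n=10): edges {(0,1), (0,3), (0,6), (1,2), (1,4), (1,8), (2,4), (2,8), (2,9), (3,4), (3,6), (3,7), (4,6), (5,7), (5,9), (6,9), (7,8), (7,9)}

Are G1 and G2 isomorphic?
No, not isomorphic

The graphs are NOT isomorphic.

Counting edges: G1 has 17 edge(s); G2 has 18 edge(s).
Edge count is an isomorphism invariant (a bijection on vertices induces a bijection on edges), so differing edge counts rule out isomorphism.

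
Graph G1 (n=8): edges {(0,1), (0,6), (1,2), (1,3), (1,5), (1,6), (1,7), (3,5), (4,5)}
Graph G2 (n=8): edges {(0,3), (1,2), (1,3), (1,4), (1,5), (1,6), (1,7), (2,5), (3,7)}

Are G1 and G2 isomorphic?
Yes, isomorphic

The graphs are isomorphic.
One valid mapping φ: V(G1) → V(G2): 0→2, 1→1, 2→4, 3→7, 4→0, 5→3, 6→5, 7→6

Verify φ preserves adjacency — for each edge of G1, its image is an edge of G2:
  (0,1) → (φ(0),φ(1)) = (1,2) ∈ E(G2) ✓
  (0,6) → (φ(0),φ(6)) = (2,5) ∈ E(G2) ✓
  (1,2) → (φ(1),φ(2)) = (1,4) ∈ E(G2) ✓
  (1,3) → (φ(1),φ(3)) = (1,7) ∈ E(G2) ✓
  (1,5) → (φ(1),φ(5)) = (1,3) ∈ E(G2) ✓
  (1,6) → (φ(1),φ(6)) = (1,5) ∈ E(G2) ✓
  (1,7) → (φ(1),φ(7)) = (1,6) ∈ E(G2) ✓
  (3,5) → (φ(3),φ(5)) = (3,7) ∈ E(G2) ✓
  (4,5) → (φ(4),φ(5)) = (0,3) ∈ E(G2) ✓
All 9 edges of G1 map to edges of G2, and |E(G1)| = |E(G2)| = 9, so φ is a bijection on edges as well as vertices. Hence G1 ≅ G2.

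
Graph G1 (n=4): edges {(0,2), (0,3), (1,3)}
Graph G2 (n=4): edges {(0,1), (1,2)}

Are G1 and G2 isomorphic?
No, not isomorphic

The graphs are NOT isomorphic.

Degrees in G1: deg(0)=2, deg(1)=1, deg(2)=1, deg(3)=2.
Sorted degree sequence of G1: [2, 2, 1, 1].
Degrees in G2: deg(0)=1, deg(1)=2, deg(2)=1, deg(3)=0.
Sorted degree sequence of G2: [2, 1, 1, 0].
The (sorted) degree sequence is an isomorphism invariant, so since G1 and G2 have different degree sequences they cannot be isomorphic.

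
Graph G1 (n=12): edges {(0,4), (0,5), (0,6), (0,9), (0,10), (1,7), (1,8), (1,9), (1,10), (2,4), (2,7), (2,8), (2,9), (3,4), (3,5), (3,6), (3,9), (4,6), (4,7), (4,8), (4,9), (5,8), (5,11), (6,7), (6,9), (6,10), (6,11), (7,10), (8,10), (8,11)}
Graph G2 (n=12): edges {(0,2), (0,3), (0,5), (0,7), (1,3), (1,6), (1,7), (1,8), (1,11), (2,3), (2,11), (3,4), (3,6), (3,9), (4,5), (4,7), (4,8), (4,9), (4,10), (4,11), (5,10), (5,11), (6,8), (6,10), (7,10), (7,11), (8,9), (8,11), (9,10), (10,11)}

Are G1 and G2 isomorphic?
Yes, isomorphic

The graphs are isomorphic.
One valid mapping φ: V(G1) → V(G2): 0→7, 1→6, 2→9, 3→5, 4→4, 5→0, 6→11, 7→8, 8→3, 9→10, 10→1, 11→2

Verify φ preserves adjacency — for each edge of G1, its image is an edge of G2:
  (0,4) → (φ(0),φ(4)) = (4,7) ∈ E(G2) ✓
  (0,5) → (φ(0),φ(5)) = (0,7) ∈ E(G2) ✓
  (0,6) → (φ(0),φ(6)) = (7,11) ∈ E(G2) ✓
  (0,9) → (φ(0),φ(9)) = (7,10) ∈ E(G2) ✓
  (0,10) → (φ(0),φ(10)) = (1,7) ∈ E(G2) ✓
  (1,7) → (φ(1),φ(7)) = (6,8) ∈ E(G2) ✓
  (1,8) → (φ(1),φ(8)) = (3,6) ∈ E(G2) ✓
  (1,9) → (φ(1),φ(9)) = (6,10) ∈ E(G2) ✓
  (1,10) → (φ(1),φ(10)) = (1,6) ∈ E(G2) ✓
  (2,4) → (φ(2),φ(4)) = (4,9) ∈ E(G2) ✓
  (2,7) → (φ(2),φ(7)) = (8,9) ∈ E(G2) ✓
  (2,8) → (φ(2),φ(8)) = (3,9) ∈ E(G2) ✓
  (2,9) → (φ(2),φ(9)) = (9,10) ∈ E(G2) ✓
  (3,4) → (φ(3),φ(4)) = (4,5) ∈ E(G2) ✓
  (3,5) → (φ(3),φ(5)) = (0,5) ∈ E(G2) ✓
  (3,6) → (φ(3),φ(6)) = (5,11) ∈ E(G2) ✓
  (3,9) → (φ(3),φ(9)) = (5,10) ∈ E(G2) ✓
  (4,6) → (φ(4),φ(6)) = (4,11) ∈ E(G2) ✓
  (4,7) → (φ(4),φ(7)) = (4,8) ∈ E(G2) ✓
  (4,8) → (φ(4),φ(8)) = (3,4) ∈ E(G2) ✓
  (4,9) → (φ(4),φ(9)) = (4,10) ∈ E(G2) ✓
  (5,8) → (φ(5),φ(8)) = (0,3) ∈ E(G2) ✓
  (5,11) → (φ(5),φ(11)) = (0,2) ∈ E(G2) ✓
  (6,7) → (φ(6),φ(7)) = (8,11) ∈ E(G2) ✓
  (6,9) → (φ(6),φ(9)) = (10,11) ∈ E(G2) ✓
  (6,10) → (φ(6),φ(10)) = (1,11) ∈ E(G2) ✓
  (6,11) → (φ(6),φ(11)) = (2,11) ∈ E(G2) ✓
  (7,10) → (φ(7),φ(10)) = (1,8) ∈ E(G2) ✓
  (8,10) → (φ(8),φ(10)) = (1,3) ∈ E(G2) ✓
  (8,11) → (φ(8),φ(11)) = (2,3) ∈ E(G2) ✓
All 30 edges of G1 map to edges of G2, and |E(G1)| = |E(G2)| = 30, so φ is a bijection on edges as well as vertices. Hence G1 ≅ G2.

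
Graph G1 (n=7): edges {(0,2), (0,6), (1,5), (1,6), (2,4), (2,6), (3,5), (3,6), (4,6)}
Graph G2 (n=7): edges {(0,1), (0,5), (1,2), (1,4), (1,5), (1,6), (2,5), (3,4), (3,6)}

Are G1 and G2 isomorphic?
Yes, isomorphic

The graphs are isomorphic.
One valid mapping φ: V(G1) → V(G2): 0→0, 1→4, 2→5, 3→6, 4→2, 5→3, 6→1

Verify φ preserves adjacency — for each edge of G1, its image is an edge of G2:
  (0,2) → (φ(0),φ(2)) = (0,5) ∈ E(G2) ✓
  (0,6) → (φ(0),φ(6)) = (0,1) ∈ E(G2) ✓
  (1,5) → (φ(1),φ(5)) = (3,4) ∈ E(G2) ✓
  (1,6) → (φ(1),φ(6)) = (1,4) ∈ E(G2) ✓
  (2,4) → (φ(2),φ(4)) = (2,5) ∈ E(G2) ✓
  (2,6) → (φ(2),φ(6)) = (1,5) ∈ E(G2) ✓
  (3,5) → (φ(3),φ(5)) = (3,6) ∈ E(G2) ✓
  (3,6) → (φ(3),φ(6)) = (1,6) ∈ E(G2) ✓
  (4,6) → (φ(4),φ(6)) = (1,2) ∈ E(G2) ✓
All 9 edges of G1 map to edges of G2, and |E(G1)| = |E(G2)| = 9, so φ is a bijection on edges as well as vertices. Hence G1 ≅ G2.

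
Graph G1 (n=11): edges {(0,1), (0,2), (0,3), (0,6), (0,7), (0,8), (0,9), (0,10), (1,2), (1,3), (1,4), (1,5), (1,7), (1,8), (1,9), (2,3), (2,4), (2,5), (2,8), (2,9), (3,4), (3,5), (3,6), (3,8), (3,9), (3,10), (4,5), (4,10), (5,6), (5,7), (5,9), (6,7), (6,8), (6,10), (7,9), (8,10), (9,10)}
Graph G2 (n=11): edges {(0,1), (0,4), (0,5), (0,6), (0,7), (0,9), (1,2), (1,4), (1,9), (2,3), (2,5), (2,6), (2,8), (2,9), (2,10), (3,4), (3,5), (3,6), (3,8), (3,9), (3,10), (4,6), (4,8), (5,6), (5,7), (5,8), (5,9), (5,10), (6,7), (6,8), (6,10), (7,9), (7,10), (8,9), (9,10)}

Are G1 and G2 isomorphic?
No, not isomorphic

The graphs are NOT isomorphic.

Counting triangles (3-cliques): G1 has 48, G2 has 42.
Triangle count is an isomorphism invariant, so differing triangle counts rule out isomorphism.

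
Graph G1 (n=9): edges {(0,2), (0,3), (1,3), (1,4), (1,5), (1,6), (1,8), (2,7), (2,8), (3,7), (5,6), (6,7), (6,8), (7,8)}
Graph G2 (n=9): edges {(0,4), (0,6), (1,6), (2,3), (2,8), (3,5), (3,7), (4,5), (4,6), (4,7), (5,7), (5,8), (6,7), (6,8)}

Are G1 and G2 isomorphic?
Yes, isomorphic

The graphs are isomorphic.
One valid mapping φ: V(G1) → V(G2): 0→2, 1→6, 2→3, 3→8, 4→1, 5→0, 6→4, 7→5, 8→7

Verify φ preserves adjacency — for each edge of G1, its image is an edge of G2:
  (0,2) → (φ(0),φ(2)) = (2,3) ∈ E(G2) ✓
  (0,3) → (φ(0),φ(3)) = (2,8) ∈ E(G2) ✓
  (1,3) → (φ(1),φ(3)) = (6,8) ∈ E(G2) ✓
  (1,4) → (φ(1),φ(4)) = (1,6) ∈ E(G2) ✓
  (1,5) → (φ(1),φ(5)) = (0,6) ∈ E(G2) ✓
  (1,6) → (φ(1),φ(6)) = (4,6) ∈ E(G2) ✓
  (1,8) → (φ(1),φ(8)) = (6,7) ∈ E(G2) ✓
  (2,7) → (φ(2),φ(7)) = (3,5) ∈ E(G2) ✓
  (2,8) → (φ(2),φ(8)) = (3,7) ∈ E(G2) ✓
  (3,7) → (φ(3),φ(7)) = (5,8) ∈ E(G2) ✓
  (5,6) → (φ(5),φ(6)) = (0,4) ∈ E(G2) ✓
  (6,7) → (φ(6),φ(7)) = (4,5) ∈ E(G2) ✓
  (6,8) → (φ(6),φ(8)) = (4,7) ∈ E(G2) ✓
  (7,8) → (φ(7),φ(8)) = (5,7) ∈ E(G2) ✓
All 14 edges of G1 map to edges of G2, and |E(G1)| = |E(G2)| = 14, so φ is a bijection on edges as well as vertices. Hence G1 ≅ G2.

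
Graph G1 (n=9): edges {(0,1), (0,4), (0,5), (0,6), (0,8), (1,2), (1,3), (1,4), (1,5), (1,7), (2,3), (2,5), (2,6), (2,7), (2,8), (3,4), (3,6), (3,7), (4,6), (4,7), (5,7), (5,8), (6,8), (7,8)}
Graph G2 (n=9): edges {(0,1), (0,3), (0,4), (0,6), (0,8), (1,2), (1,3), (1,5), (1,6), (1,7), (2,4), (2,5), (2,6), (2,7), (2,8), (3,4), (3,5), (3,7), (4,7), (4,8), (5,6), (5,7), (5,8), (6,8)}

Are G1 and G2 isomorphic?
Yes, isomorphic

The graphs are isomorphic.
One valid mapping φ: V(G1) → V(G2): 0→0, 1→1, 2→2, 3→7, 4→3, 5→6, 6→4, 7→5, 8→8

Verify φ preserves adjacency — for each edge of G1, its image is an edge of G2:
  (0,1) → (φ(0),φ(1)) = (0,1) ∈ E(G2) ✓
  (0,4) → (φ(0),φ(4)) = (0,3) ∈ E(G2) ✓
  (0,5) → (φ(0),φ(5)) = (0,6) ∈ E(G2) ✓
  (0,6) → (φ(0),φ(6)) = (0,4) ∈ E(G2) ✓
  (0,8) → (φ(0),φ(8)) = (0,8) ∈ E(G2) ✓
  (1,2) → (φ(1),φ(2)) = (1,2) ∈ E(G2) ✓
  (1,3) → (φ(1),φ(3)) = (1,7) ∈ E(G2) ✓
  (1,4) → (φ(1),φ(4)) = (1,3) ∈ E(G2) ✓
  (1,5) → (φ(1),φ(5)) = (1,6) ∈ E(G2) ✓
  (1,7) → (φ(1),φ(7)) = (1,5) ∈ E(G2) ✓
  (2,3) → (φ(2),φ(3)) = (2,7) ∈ E(G2) ✓
  (2,5) → (φ(2),φ(5)) = (2,6) ∈ E(G2) ✓
  (2,6) → (φ(2),φ(6)) = (2,4) ∈ E(G2) ✓
  (2,7) → (φ(2),φ(7)) = (2,5) ∈ E(G2) ✓
  (2,8) → (φ(2),φ(8)) = (2,8) ∈ E(G2) ✓
  (3,4) → (φ(3),φ(4)) = (3,7) ∈ E(G2) ✓
  (3,6) → (φ(3),φ(6)) = (4,7) ∈ E(G2) ✓
  (3,7) → (φ(3),φ(7)) = (5,7) ∈ E(G2) ✓
  (4,6) → (φ(4),φ(6)) = (3,4) ∈ E(G2) ✓
  (4,7) → (φ(4),φ(7)) = (3,5) ∈ E(G2) ✓
  (5,7) → (φ(5),φ(7)) = (5,6) ∈ E(G2) ✓
  (5,8) → (φ(5),φ(8)) = (6,8) ∈ E(G2) ✓
  (6,8) → (φ(6),φ(8)) = (4,8) ∈ E(G2) ✓
  (7,8) → (φ(7),φ(8)) = (5,8) ∈ E(G2) ✓
All 24 edges of G1 map to edges of G2, and |E(G1)| = |E(G2)| = 24, so φ is a bijection on edges as well as vertices. Hence G1 ≅ G2.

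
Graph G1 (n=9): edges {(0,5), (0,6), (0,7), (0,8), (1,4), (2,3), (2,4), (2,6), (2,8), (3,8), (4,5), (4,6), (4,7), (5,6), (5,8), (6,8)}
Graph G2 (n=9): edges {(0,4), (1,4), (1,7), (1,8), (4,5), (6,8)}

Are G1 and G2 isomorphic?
No, not isomorphic

The graphs are NOT isomorphic.

Connected components of G1: 1 component(s) with vertex sets [[0, 1, 2, 3, 4, 5, 6, 7, 8]], sizes [9].
Connected components of G2: 3 component(s) with vertex sets [[2], [3], [0, 1, 4, 5, 6, 7, 8]], sizes [1, 1, 7].
The number of connected components (and the multiset of component sizes) is an isomorphism invariant — an isomorphism maps each component of G1 bijectively onto a component of G2. Since G1 has 1 component(s) and G2 has 3, they cannot be isomorphic.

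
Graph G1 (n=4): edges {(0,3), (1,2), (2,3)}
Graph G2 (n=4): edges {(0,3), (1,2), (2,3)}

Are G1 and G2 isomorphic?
Yes, isomorphic

The graphs are isomorphic.
One valid mapping φ: V(G1) → V(G2): 0→1, 1→0, 2→3, 3→2

Verify φ preserves adjacency — for each edge of G1, its image is an edge of G2:
  (0,3) → (φ(0),φ(3)) = (1,2) ∈ E(G2) ✓
  (1,2) → (φ(1),φ(2)) = (0,3) ∈ E(G2) ✓
  (2,3) → (φ(2),φ(3)) = (2,3) ∈ E(G2) ✓
All 3 edges of G1 map to edges of G2, and |E(G1)| = |E(G2)| = 3, so φ is a bijection on edges as well as vertices. Hence G1 ≅ G2.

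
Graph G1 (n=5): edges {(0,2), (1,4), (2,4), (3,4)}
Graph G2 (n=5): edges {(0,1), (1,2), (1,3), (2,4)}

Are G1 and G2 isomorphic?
Yes, isomorphic

The graphs are isomorphic.
One valid mapping φ: V(G1) → V(G2): 0→4, 1→0, 2→2, 3→3, 4→1

Verify φ preserves adjacency — for each edge of G1, its image is an edge of G2:
  (0,2) → (φ(0),φ(2)) = (2,4) ∈ E(G2) ✓
  (1,4) → (φ(1),φ(4)) = (0,1) ∈ E(G2) ✓
  (2,4) → (φ(2),φ(4)) = (1,2) ∈ E(G2) ✓
  (3,4) → (φ(3),φ(4)) = (1,3) ∈ E(G2) ✓
All 4 edges of G1 map to edges of G2, and |E(G1)| = |E(G2)| = 4, so φ is a bijection on edges as well as vertices. Hence G1 ≅ G2.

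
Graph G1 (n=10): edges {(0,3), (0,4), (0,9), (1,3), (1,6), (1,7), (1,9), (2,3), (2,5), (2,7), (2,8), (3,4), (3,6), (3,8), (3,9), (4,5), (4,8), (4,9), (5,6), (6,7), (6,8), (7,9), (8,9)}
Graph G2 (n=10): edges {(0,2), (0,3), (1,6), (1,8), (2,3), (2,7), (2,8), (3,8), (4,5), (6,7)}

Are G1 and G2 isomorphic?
No, not isomorphic

The graphs are NOT isomorphic.

Connected components of G1: 1 component(s) with vertex sets [[0, 1, 2, 3, 4, 5, 6, 7, 8, 9]], sizes [10].
Connected components of G2: 3 component(s) with vertex sets [[9], [4, 5], [0, 1, 2, 3, 6, 7, 8]], sizes [1, 2, 7].
The number of connected components (and the multiset of component sizes) is an isomorphism invariant — an isomorphism maps each component of G1 bijectively onto a component of G2. Since G1 has 1 component(s) and G2 has 3, they cannot be isomorphic.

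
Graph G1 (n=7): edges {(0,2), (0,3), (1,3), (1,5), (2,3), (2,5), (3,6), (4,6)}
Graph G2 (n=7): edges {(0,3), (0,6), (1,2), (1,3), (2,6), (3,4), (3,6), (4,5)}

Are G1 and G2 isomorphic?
Yes, isomorphic

The graphs are isomorphic.
One valid mapping φ: V(G1) → V(G2): 0→0, 1→1, 2→6, 3→3, 4→5, 5→2, 6→4

Verify φ preserves adjacency — for each edge of G1, its image is an edge of G2:
  (0,2) → (φ(0),φ(2)) = (0,6) ∈ E(G2) ✓
  (0,3) → (φ(0),φ(3)) = (0,3) ∈ E(G2) ✓
  (1,3) → (φ(1),φ(3)) = (1,3) ∈ E(G2) ✓
  (1,5) → (φ(1),φ(5)) = (1,2) ∈ E(G2) ✓
  (2,3) → (φ(2),φ(3)) = (3,6) ∈ E(G2) ✓
  (2,5) → (φ(2),φ(5)) = (2,6) ∈ E(G2) ✓
  (3,6) → (φ(3),φ(6)) = (3,4) ∈ E(G2) ✓
  (4,6) → (φ(4),φ(6)) = (4,5) ∈ E(G2) ✓
All 8 edges of G1 map to edges of G2, and |E(G1)| = |E(G2)| = 8, so φ is a bijection on edges as well as vertices. Hence G1 ≅ G2.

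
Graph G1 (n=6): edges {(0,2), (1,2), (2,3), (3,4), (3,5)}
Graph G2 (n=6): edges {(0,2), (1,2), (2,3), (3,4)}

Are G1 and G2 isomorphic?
No, not isomorphic

The graphs are NOT isomorphic.

Counting edges: G1 has 5 edge(s); G2 has 4 edge(s).
Edge count is an isomorphism invariant (a bijection on vertices induces a bijection on edges), so differing edge counts rule out isomorphism.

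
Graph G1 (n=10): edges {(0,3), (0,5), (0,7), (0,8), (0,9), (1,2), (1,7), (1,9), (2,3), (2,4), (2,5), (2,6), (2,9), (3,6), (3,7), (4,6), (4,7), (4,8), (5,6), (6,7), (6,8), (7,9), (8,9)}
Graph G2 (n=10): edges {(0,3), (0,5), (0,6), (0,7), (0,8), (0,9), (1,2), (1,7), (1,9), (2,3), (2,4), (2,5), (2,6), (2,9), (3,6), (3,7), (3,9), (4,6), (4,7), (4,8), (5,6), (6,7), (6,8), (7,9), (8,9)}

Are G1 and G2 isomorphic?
No, not isomorphic

The graphs are NOT isomorphic.

Counting edges: G1 has 23 edge(s); G2 has 25 edge(s).
Edge count is an isomorphism invariant (a bijection on vertices induces a bijection on edges), so differing edge counts rule out isomorphism.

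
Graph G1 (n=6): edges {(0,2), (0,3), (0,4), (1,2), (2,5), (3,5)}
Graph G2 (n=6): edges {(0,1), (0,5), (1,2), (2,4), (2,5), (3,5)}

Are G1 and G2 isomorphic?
Yes, isomorphic

The graphs are isomorphic.
One valid mapping φ: V(G1) → V(G2): 0→2, 1→3, 2→5, 3→1, 4→4, 5→0

Verify φ preserves adjacency — for each edge of G1, its image is an edge of G2:
  (0,2) → (φ(0),φ(2)) = (2,5) ∈ E(G2) ✓
  (0,3) → (φ(0),φ(3)) = (1,2) ∈ E(G2) ✓
  (0,4) → (φ(0),φ(4)) = (2,4) ∈ E(G2) ✓
  (1,2) → (φ(1),φ(2)) = (3,5) ∈ E(G2) ✓
  (2,5) → (φ(2),φ(5)) = (0,5) ∈ E(G2) ✓
  (3,5) → (φ(3),φ(5)) = (0,1) ∈ E(G2) ✓
All 6 edges of G1 map to edges of G2, and |E(G1)| = |E(G2)| = 6, so φ is a bijection on edges as well as vertices. Hence G1 ≅ G2.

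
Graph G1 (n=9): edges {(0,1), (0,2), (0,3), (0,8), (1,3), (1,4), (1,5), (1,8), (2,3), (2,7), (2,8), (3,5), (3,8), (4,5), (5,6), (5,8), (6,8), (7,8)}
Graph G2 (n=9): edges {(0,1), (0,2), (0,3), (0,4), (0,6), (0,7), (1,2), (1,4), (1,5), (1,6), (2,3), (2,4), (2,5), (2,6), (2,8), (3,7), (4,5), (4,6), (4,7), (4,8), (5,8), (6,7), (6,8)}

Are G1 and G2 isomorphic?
No, not isomorphic

The graphs are NOT isomorphic.

Degrees in G1: deg(0)=4, deg(1)=5, deg(2)=4, deg(3)=5, deg(4)=2, deg(5)=5, deg(6)=2, deg(7)=2, deg(8)=7.
Sorted degree sequence of G1: [7, 5, 5, 5, 4, 4, 2, 2, 2].
Degrees in G2: deg(0)=6, deg(1)=5, deg(2)=7, deg(3)=3, deg(4)=7, deg(5)=4, deg(6)=6, deg(7)=4, deg(8)=4.
Sorted degree sequence of G2: [7, 7, 6, 6, 5, 4, 4, 4, 3].
The (sorted) degree sequence is an isomorphism invariant, so since G1 and G2 have different degree sequences they cannot be isomorphic.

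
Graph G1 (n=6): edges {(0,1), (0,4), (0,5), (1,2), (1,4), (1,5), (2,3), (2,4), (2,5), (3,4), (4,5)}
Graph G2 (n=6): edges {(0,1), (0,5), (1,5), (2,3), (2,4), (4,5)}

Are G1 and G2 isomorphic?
No, not isomorphic

The graphs are NOT isomorphic.

Degrees in G1: deg(0)=3, deg(1)=4, deg(2)=4, deg(3)=2, deg(4)=5, deg(5)=4.
Sorted degree sequence of G1: [5, 4, 4, 4, 3, 2].
Degrees in G2: deg(0)=2, deg(1)=2, deg(2)=2, deg(3)=1, deg(4)=2, deg(5)=3.
Sorted degree sequence of G2: [3, 2, 2, 2, 2, 1].
The (sorted) degree sequence is an isomorphism invariant, so since G1 and G2 have different degree sequences they cannot be isomorphic.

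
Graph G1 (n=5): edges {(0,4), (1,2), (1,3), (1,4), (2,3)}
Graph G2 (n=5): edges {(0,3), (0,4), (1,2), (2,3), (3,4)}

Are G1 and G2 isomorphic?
Yes, isomorphic

The graphs are isomorphic.
One valid mapping φ: V(G1) → V(G2): 0→1, 1→3, 2→4, 3→0, 4→2

Verify φ preserves adjacency — for each edge of G1, its image is an edge of G2:
  (0,4) → (φ(0),φ(4)) = (1,2) ∈ E(G2) ✓
  (1,2) → (φ(1),φ(2)) = (3,4) ∈ E(G2) ✓
  (1,3) → (φ(1),φ(3)) = (0,3) ∈ E(G2) ✓
  (1,4) → (φ(1),φ(4)) = (2,3) ∈ E(G2) ✓
  (2,3) → (φ(2),φ(3)) = (0,4) ∈ E(G2) ✓
All 5 edges of G1 map to edges of G2, and |E(G1)| = |E(G2)| = 5, so φ is a bijection on edges as well as vertices. Hence G1 ≅ G2.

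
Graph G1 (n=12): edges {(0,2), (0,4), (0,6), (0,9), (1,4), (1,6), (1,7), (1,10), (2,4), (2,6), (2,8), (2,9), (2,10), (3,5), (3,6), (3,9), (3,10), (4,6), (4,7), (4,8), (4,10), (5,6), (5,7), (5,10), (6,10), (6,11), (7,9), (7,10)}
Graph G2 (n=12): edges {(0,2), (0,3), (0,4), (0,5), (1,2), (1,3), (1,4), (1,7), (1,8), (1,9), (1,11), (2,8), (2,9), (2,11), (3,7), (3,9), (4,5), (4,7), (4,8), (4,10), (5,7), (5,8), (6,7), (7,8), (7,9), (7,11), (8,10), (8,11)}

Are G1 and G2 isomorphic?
Yes, isomorphic

The graphs are isomorphic.
One valid mapping φ: V(G1) → V(G2): 0→5, 1→11, 2→4, 3→3, 4→8, 5→9, 6→7, 7→2, 8→10, 9→0, 10→1, 11→6

Verify φ preserves adjacency — for each edge of G1, its image is an edge of G2:
  (0,2) → (φ(0),φ(2)) = (4,5) ∈ E(G2) ✓
  (0,4) → (φ(0),φ(4)) = (5,8) ∈ E(G2) ✓
  (0,6) → (φ(0),φ(6)) = (5,7) ∈ E(G2) ✓
  (0,9) → (φ(0),φ(9)) = (0,5) ∈ E(G2) ✓
  (1,4) → (φ(1),φ(4)) = (8,11) ∈ E(G2) ✓
  (1,6) → (φ(1),φ(6)) = (7,11) ∈ E(G2) ✓
  (1,7) → (φ(1),φ(7)) = (2,11) ∈ E(G2) ✓
  (1,10) → (φ(1),φ(10)) = (1,11) ∈ E(G2) ✓
  (2,4) → (φ(2),φ(4)) = (4,8) ∈ E(G2) ✓
  (2,6) → (φ(2),φ(6)) = (4,7) ∈ E(G2) ✓
  (2,8) → (φ(2),φ(8)) = (4,10) ∈ E(G2) ✓
  (2,9) → (φ(2),φ(9)) = (0,4) ∈ E(G2) ✓
  (2,10) → (φ(2),φ(10)) = (1,4) ∈ E(G2) ✓
  (3,5) → (φ(3),φ(5)) = (3,9) ∈ E(G2) ✓
  (3,6) → (φ(3),φ(6)) = (3,7) ∈ E(G2) ✓
  (3,9) → (φ(3),φ(9)) = (0,3) ∈ E(G2) ✓
  (3,10) → (φ(3),φ(10)) = (1,3) ∈ E(G2) ✓
  (4,6) → (φ(4),φ(6)) = (7,8) ∈ E(G2) ✓
  (4,7) → (φ(4),φ(7)) = (2,8) ∈ E(G2) ✓
  (4,8) → (φ(4),φ(8)) = (8,10) ∈ E(G2) ✓
  (4,10) → (φ(4),φ(10)) = (1,8) ∈ E(G2) ✓
  (5,6) → (φ(5),φ(6)) = (7,9) ∈ E(G2) ✓
  (5,7) → (φ(5),φ(7)) = (2,9) ∈ E(G2) ✓
  (5,10) → (φ(5),φ(10)) = (1,9) ∈ E(G2) ✓
  (6,10) → (φ(6),φ(10)) = (1,7) ∈ E(G2) ✓
  (6,11) → (φ(6),φ(11)) = (6,7) ∈ E(G2) ✓
  (7,9) → (φ(7),φ(9)) = (0,2) ∈ E(G2) ✓
  (7,10) → (φ(7),φ(10)) = (1,2) ∈ E(G2) ✓
All 28 edges of G1 map to edges of G2, and |E(G1)| = |E(G2)| = 28, so φ is a bijection on edges as well as vertices. Hence G1 ≅ G2.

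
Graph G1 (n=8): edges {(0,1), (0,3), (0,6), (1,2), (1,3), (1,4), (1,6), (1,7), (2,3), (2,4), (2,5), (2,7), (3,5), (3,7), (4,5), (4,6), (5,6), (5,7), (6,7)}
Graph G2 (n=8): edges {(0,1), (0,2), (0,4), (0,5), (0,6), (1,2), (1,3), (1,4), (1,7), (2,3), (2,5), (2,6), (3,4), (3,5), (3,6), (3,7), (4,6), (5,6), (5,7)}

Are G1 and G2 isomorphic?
Yes, isomorphic

The graphs are isomorphic.
One valid mapping φ: V(G1) → V(G2): 0→7, 1→3, 2→6, 3→5, 4→4, 5→0, 6→1, 7→2

Verify φ preserves adjacency — for each edge of G1, its image is an edge of G2:
  (0,1) → (φ(0),φ(1)) = (3,7) ∈ E(G2) ✓
  (0,3) → (φ(0),φ(3)) = (5,7) ∈ E(G2) ✓
  (0,6) → (φ(0),φ(6)) = (1,7) ∈ E(G2) ✓
  (1,2) → (φ(1),φ(2)) = (3,6) ∈ E(G2) ✓
  (1,3) → (φ(1),φ(3)) = (3,5) ∈ E(G2) ✓
  (1,4) → (φ(1),φ(4)) = (3,4) ∈ E(G2) ✓
  (1,6) → (φ(1),φ(6)) = (1,3) ∈ E(G2) ✓
  (1,7) → (φ(1),φ(7)) = (2,3) ∈ E(G2) ✓
  (2,3) → (φ(2),φ(3)) = (5,6) ∈ E(G2) ✓
  (2,4) → (φ(2),φ(4)) = (4,6) ∈ E(G2) ✓
  (2,5) → (φ(2),φ(5)) = (0,6) ∈ E(G2) ✓
  (2,7) → (φ(2),φ(7)) = (2,6) ∈ E(G2) ✓
  (3,5) → (φ(3),φ(5)) = (0,5) ∈ E(G2) ✓
  (3,7) → (φ(3),φ(7)) = (2,5) ∈ E(G2) ✓
  (4,5) → (φ(4),φ(5)) = (0,4) ∈ E(G2) ✓
  (4,6) → (φ(4),φ(6)) = (1,4) ∈ E(G2) ✓
  (5,6) → (φ(5),φ(6)) = (0,1) ∈ E(G2) ✓
  (5,7) → (φ(5),φ(7)) = (0,2) ∈ E(G2) ✓
  (6,7) → (φ(6),φ(7)) = (1,2) ∈ E(G2) ✓
All 19 edges of G1 map to edges of G2, and |E(G1)| = |E(G2)| = 19, so φ is a bijection on edges as well as vertices. Hence G1 ≅ G2.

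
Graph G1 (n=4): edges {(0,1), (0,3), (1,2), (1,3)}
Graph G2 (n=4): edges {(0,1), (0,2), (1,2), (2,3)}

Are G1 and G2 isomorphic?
Yes, isomorphic

The graphs are isomorphic.
One valid mapping φ: V(G1) → V(G2): 0→0, 1→2, 2→3, 3→1

Verify φ preserves adjacency — for each edge of G1, its image is an edge of G2:
  (0,1) → (φ(0),φ(1)) = (0,2) ∈ E(G2) ✓
  (0,3) → (φ(0),φ(3)) = (0,1) ∈ E(G2) ✓
  (1,2) → (φ(1),φ(2)) = (2,3) ∈ E(G2) ✓
  (1,3) → (φ(1),φ(3)) = (1,2) ∈ E(G2) ✓
All 4 edges of G1 map to edges of G2, and |E(G1)| = |E(G2)| = 4, so φ is a bijection on edges as well as vertices. Hence G1 ≅ G2.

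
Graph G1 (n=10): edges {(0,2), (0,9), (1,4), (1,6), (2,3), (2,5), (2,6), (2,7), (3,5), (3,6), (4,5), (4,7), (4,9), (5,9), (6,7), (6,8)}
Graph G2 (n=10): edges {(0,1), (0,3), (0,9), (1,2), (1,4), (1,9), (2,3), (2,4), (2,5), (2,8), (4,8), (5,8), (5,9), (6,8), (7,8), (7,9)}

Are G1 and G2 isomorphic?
Yes, isomorphic

The graphs are isomorphic.
One valid mapping φ: V(G1) → V(G2): 0→3, 1→7, 2→2, 3→4, 4→9, 5→1, 6→8, 7→5, 8→6, 9→0

Verify φ preserves adjacency — for each edge of G1, its image is an edge of G2:
  (0,2) → (φ(0),φ(2)) = (2,3) ∈ E(G2) ✓
  (0,9) → (φ(0),φ(9)) = (0,3) ∈ E(G2) ✓
  (1,4) → (φ(1),φ(4)) = (7,9) ∈ E(G2) ✓
  (1,6) → (φ(1),φ(6)) = (7,8) ∈ E(G2) ✓
  (2,3) → (φ(2),φ(3)) = (2,4) ∈ E(G2) ✓
  (2,5) → (φ(2),φ(5)) = (1,2) ∈ E(G2) ✓
  (2,6) → (φ(2),φ(6)) = (2,8) ∈ E(G2) ✓
  (2,7) → (φ(2),φ(7)) = (2,5) ∈ E(G2) ✓
  (3,5) → (φ(3),φ(5)) = (1,4) ∈ E(G2) ✓
  (3,6) → (φ(3),φ(6)) = (4,8) ∈ E(G2) ✓
  (4,5) → (φ(4),φ(5)) = (1,9) ∈ E(G2) ✓
  (4,7) → (φ(4),φ(7)) = (5,9) ∈ E(G2) ✓
  (4,9) → (φ(4),φ(9)) = (0,9) ∈ E(G2) ✓
  (5,9) → (φ(5),φ(9)) = (0,1) ∈ E(G2) ✓
  (6,7) → (φ(6),φ(7)) = (5,8) ∈ E(G2) ✓
  (6,8) → (φ(6),φ(8)) = (6,8) ∈ E(G2) ✓
All 16 edges of G1 map to edges of G2, and |E(G1)| = |E(G2)| = 16, so φ is a bijection on edges as well as vertices. Hence G1 ≅ G2.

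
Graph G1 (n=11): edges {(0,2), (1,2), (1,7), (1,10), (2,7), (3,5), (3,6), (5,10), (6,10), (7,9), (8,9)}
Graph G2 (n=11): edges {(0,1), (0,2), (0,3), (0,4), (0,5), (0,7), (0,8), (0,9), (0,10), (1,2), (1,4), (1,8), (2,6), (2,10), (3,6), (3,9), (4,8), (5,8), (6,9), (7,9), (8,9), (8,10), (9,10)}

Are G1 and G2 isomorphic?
No, not isomorphic

The graphs are NOT isomorphic.

Connected components of G1: 2 component(s) with vertex sets [[4], [0, 1, 2, 3, 5, 6, 7, 8, 9, 10]], sizes [1, 10].
Connected components of G2: 1 component(s) with vertex sets [[0, 1, 2, 3, 4, 5, 6, 7, 8, 9, 10]], sizes [11].
The number of connected components (and the multiset of component sizes) is an isomorphism invariant — an isomorphism maps each component of G1 bijectively onto a component of G2. Since G1 has 2 component(s) and G2 has 1, they cannot be isomorphic.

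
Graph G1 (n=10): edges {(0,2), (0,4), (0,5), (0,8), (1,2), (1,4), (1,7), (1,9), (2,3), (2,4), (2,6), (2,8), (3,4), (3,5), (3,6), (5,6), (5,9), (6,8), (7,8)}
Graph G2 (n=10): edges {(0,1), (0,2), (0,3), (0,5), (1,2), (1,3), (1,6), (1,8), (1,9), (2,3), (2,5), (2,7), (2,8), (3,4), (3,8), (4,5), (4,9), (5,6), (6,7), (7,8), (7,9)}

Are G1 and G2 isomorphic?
No, not isomorphic

The graphs are NOT isomorphic.

Degrees in G1: deg(0)=4, deg(1)=4, deg(2)=6, deg(3)=4, deg(4)=4, deg(5)=4, deg(6)=4, deg(7)=2, deg(8)=4, deg(9)=2.
Sorted degree sequence of G1: [6, 4, 4, 4, 4, 4, 4, 4, 2, 2].
Degrees in G2: deg(0)=4, deg(1)=6, deg(2)=6, deg(3)=5, deg(4)=3, deg(5)=4, deg(6)=3, deg(7)=4, deg(8)=4, deg(9)=3.
Sorted degree sequence of G2: [6, 6, 5, 4, 4, 4, 4, 3, 3, 3].
The (sorted) degree sequence is an isomorphism invariant, so since G1 and G2 have different degree sequences they cannot be isomorphic.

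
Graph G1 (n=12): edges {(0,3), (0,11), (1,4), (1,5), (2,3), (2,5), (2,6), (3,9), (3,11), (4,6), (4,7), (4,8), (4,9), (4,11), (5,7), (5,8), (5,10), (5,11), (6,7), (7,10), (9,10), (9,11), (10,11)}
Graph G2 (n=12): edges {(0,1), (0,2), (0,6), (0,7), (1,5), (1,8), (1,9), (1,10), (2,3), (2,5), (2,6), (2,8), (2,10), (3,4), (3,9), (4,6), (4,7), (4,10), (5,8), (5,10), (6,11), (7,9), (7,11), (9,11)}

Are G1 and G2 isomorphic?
No, not isomorphic

The graphs are NOT isomorphic.

Counting triangles (3-cliques): G1 has 7, G2 has 6.
Triangle count is an isomorphism invariant, so differing triangle counts rule out isomorphism.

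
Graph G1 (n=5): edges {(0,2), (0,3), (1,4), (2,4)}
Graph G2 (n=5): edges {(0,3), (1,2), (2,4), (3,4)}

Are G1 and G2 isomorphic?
Yes, isomorphic

The graphs are isomorphic.
One valid mapping φ: V(G1) → V(G2): 0→2, 1→0, 2→4, 3→1, 4→3

Verify φ preserves adjacency — for each edge of G1, its image is an edge of G2:
  (0,2) → (φ(0),φ(2)) = (2,4) ∈ E(G2) ✓
  (0,3) → (φ(0),φ(3)) = (1,2) ∈ E(G2) ✓
  (1,4) → (φ(1),φ(4)) = (0,3) ∈ E(G2) ✓
  (2,4) → (φ(2),φ(4)) = (3,4) ∈ E(G2) ✓
All 4 edges of G1 map to edges of G2, and |E(G1)| = |E(G2)| = 4, so φ is a bijection on edges as well as vertices. Hence G1 ≅ G2.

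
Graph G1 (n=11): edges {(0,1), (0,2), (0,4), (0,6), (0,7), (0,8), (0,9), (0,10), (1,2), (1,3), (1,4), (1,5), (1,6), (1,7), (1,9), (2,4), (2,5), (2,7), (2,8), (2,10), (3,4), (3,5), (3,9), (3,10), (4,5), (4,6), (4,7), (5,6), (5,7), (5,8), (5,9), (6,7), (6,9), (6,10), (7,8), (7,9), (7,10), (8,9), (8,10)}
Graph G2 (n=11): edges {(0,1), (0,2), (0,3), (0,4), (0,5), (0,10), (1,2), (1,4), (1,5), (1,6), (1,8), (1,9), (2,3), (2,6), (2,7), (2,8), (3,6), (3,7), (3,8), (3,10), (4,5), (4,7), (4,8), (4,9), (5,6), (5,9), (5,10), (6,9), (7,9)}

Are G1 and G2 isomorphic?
No, not isomorphic

The graphs are NOT isomorphic.

Degrees in G1: deg(0)=8, deg(1)=8, deg(2)=7, deg(3)=5, deg(4)=7, deg(5)=8, deg(6)=7, deg(7)=9, deg(8)=6, deg(9)=7, deg(10)=6.
Sorted degree sequence of G1: [9, 8, 8, 8, 7, 7, 7, 7, 6, 6, 5].
Degrees in G2: deg(0)=6, deg(1)=7, deg(2)=6, deg(3)=6, deg(4)=6, deg(5)=6, deg(6)=5, deg(7)=4, deg(8)=4, deg(9)=5, deg(10)=3.
Sorted degree sequence of G2: [7, 6, 6, 6, 6, 6, 5, 5, 4, 4, 3].
The (sorted) degree sequence is an isomorphism invariant, so since G1 and G2 have different degree sequences they cannot be isomorphic.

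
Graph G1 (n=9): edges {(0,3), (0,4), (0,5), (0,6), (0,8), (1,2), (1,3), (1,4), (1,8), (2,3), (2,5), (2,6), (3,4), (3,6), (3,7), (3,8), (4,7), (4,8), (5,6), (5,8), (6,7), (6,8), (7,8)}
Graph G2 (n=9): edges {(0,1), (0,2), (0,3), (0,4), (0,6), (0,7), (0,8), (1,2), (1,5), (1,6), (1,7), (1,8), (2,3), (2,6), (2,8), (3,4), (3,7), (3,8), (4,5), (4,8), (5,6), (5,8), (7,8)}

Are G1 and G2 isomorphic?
Yes, isomorphic

The graphs are isomorphic.
One valid mapping φ: V(G1) → V(G2): 0→2, 1→4, 2→5, 3→8, 4→3, 5→6, 6→1, 7→7, 8→0

Verify φ preserves adjacency — for each edge of G1, its image is an edge of G2:
  (0,3) → (φ(0),φ(3)) = (2,8) ∈ E(G2) ✓
  (0,4) → (φ(0),φ(4)) = (2,3) ∈ E(G2) ✓
  (0,5) → (φ(0),φ(5)) = (2,6) ∈ E(G2) ✓
  (0,6) → (φ(0),φ(6)) = (1,2) ∈ E(G2) ✓
  (0,8) → (φ(0),φ(8)) = (0,2) ∈ E(G2) ✓
  (1,2) → (φ(1),φ(2)) = (4,5) ∈ E(G2) ✓
  (1,3) → (φ(1),φ(3)) = (4,8) ∈ E(G2) ✓
  (1,4) → (φ(1),φ(4)) = (3,4) ∈ E(G2) ✓
  (1,8) → (φ(1),φ(8)) = (0,4) ∈ E(G2) ✓
  (2,3) → (φ(2),φ(3)) = (5,8) ∈ E(G2) ✓
  (2,5) → (φ(2),φ(5)) = (5,6) ∈ E(G2) ✓
  (2,6) → (φ(2),φ(6)) = (1,5) ∈ E(G2) ✓
  (3,4) → (φ(3),φ(4)) = (3,8) ∈ E(G2) ✓
  (3,6) → (φ(3),φ(6)) = (1,8) ∈ E(G2) ✓
  (3,7) → (φ(3),φ(7)) = (7,8) ∈ E(G2) ✓
  (3,8) → (φ(3),φ(8)) = (0,8) ∈ E(G2) ✓
  (4,7) → (φ(4),φ(7)) = (3,7) ∈ E(G2) ✓
  (4,8) → (φ(4),φ(8)) = (0,3) ∈ E(G2) ✓
  (5,6) → (φ(5),φ(6)) = (1,6) ∈ E(G2) ✓
  (5,8) → (φ(5),φ(8)) = (0,6) ∈ E(G2) ✓
  (6,7) → (φ(6),φ(7)) = (1,7) ∈ E(G2) ✓
  (6,8) → (φ(6),φ(8)) = (0,1) ∈ E(G2) ✓
  (7,8) → (φ(7),φ(8)) = (0,7) ∈ E(G2) ✓
All 23 edges of G1 map to edges of G2, and |E(G1)| = |E(G2)| = 23, so φ is a bijection on edges as well as vertices. Hence G1 ≅ G2.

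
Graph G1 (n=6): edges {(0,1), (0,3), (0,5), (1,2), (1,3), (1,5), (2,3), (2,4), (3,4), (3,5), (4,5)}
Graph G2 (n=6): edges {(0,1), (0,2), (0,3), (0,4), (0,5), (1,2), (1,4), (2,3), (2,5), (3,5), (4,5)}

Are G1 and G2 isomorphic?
Yes, isomorphic

The graphs are isomorphic.
One valid mapping φ: V(G1) → V(G2): 0→3, 1→2, 2→1, 3→0, 4→4, 5→5

Verify φ preserves adjacency — for each edge of G1, its image is an edge of G2:
  (0,1) → (φ(0),φ(1)) = (2,3) ∈ E(G2) ✓
  (0,3) → (φ(0),φ(3)) = (0,3) ∈ E(G2) ✓
  (0,5) → (φ(0),φ(5)) = (3,5) ∈ E(G2) ✓
  (1,2) → (φ(1),φ(2)) = (1,2) ∈ E(G2) ✓
  (1,3) → (φ(1),φ(3)) = (0,2) ∈ E(G2) ✓
  (1,5) → (φ(1),φ(5)) = (2,5) ∈ E(G2) ✓
  (2,3) → (φ(2),φ(3)) = (0,1) ∈ E(G2) ✓
  (2,4) → (φ(2),φ(4)) = (1,4) ∈ E(G2) ✓
  (3,4) → (φ(3),φ(4)) = (0,4) ∈ E(G2) ✓
  (3,5) → (φ(3),φ(5)) = (0,5) ∈ E(G2) ✓
  (4,5) → (φ(4),φ(5)) = (4,5) ∈ E(G2) ✓
All 11 edges of G1 map to edges of G2, and |E(G1)| = |E(G2)| = 11, so φ is a bijection on edges as well as vertices. Hence G1 ≅ G2.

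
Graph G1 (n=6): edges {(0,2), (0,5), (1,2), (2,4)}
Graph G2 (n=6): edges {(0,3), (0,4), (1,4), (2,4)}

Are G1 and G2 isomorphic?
Yes, isomorphic

The graphs are isomorphic.
One valid mapping φ: V(G1) → V(G2): 0→0, 1→1, 2→4, 3→5, 4→2, 5→3

Verify φ preserves adjacency — for each edge of G1, its image is an edge of G2:
  (0,2) → (φ(0),φ(2)) = (0,4) ∈ E(G2) ✓
  (0,5) → (φ(0),φ(5)) = (0,3) ∈ E(G2) ✓
  (1,2) → (φ(1),φ(2)) = (1,4) ∈ E(G2) ✓
  (2,4) → (φ(2),φ(4)) = (2,4) ∈ E(G2) ✓
All 4 edges of G1 map to edges of G2, and |E(G1)| = |E(G2)| = 4, so φ is a bijection on edges as well as vertices. Hence G1 ≅ G2.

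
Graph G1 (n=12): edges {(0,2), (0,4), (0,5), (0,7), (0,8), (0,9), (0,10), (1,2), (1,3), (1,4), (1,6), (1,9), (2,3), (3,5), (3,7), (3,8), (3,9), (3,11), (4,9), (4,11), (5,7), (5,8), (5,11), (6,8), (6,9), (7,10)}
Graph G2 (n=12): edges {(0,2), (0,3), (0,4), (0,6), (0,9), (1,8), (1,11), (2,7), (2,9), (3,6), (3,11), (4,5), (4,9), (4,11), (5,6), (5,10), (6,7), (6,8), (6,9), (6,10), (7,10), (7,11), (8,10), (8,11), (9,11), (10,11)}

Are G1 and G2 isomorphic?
Yes, isomorphic

The graphs are isomorphic.
One valid mapping φ: V(G1) → V(G2): 0→11, 1→0, 2→3, 3→6, 4→4, 5→10, 6→2, 7→8, 8→7, 9→9, 10→1, 11→5

Verify φ preserves adjacency — for each edge of G1, its image is an edge of G2:
  (0,2) → (φ(0),φ(2)) = (3,11) ∈ E(G2) ✓
  (0,4) → (φ(0),φ(4)) = (4,11) ∈ E(G2) ✓
  (0,5) → (φ(0),φ(5)) = (10,11) ∈ E(G2) ✓
  (0,7) → (φ(0),φ(7)) = (8,11) ∈ E(G2) ✓
  (0,8) → (φ(0),φ(8)) = (7,11) ∈ E(G2) ✓
  (0,9) → (φ(0),φ(9)) = (9,11) ∈ E(G2) ✓
  (0,10) → (φ(0),φ(10)) = (1,11) ∈ E(G2) ✓
  (1,2) → (φ(1),φ(2)) = (0,3) ∈ E(G2) ✓
  (1,3) → (φ(1),φ(3)) = (0,6) ∈ E(G2) ✓
  (1,4) → (φ(1),φ(4)) = (0,4) ∈ E(G2) ✓
  (1,6) → (φ(1),φ(6)) = (0,2) ∈ E(G2) ✓
  (1,9) → (φ(1),φ(9)) = (0,9) ∈ E(G2) ✓
  (2,3) → (φ(2),φ(3)) = (3,6) ∈ E(G2) ✓
  (3,5) → (φ(3),φ(5)) = (6,10) ∈ E(G2) ✓
  (3,7) → (φ(3),φ(7)) = (6,8) ∈ E(G2) ✓
  (3,8) → (φ(3),φ(8)) = (6,7) ∈ E(G2) ✓
  (3,9) → (φ(3),φ(9)) = (6,9) ∈ E(G2) ✓
  (3,11) → (φ(3),φ(11)) = (5,6) ∈ E(G2) ✓
  (4,9) → (φ(4),φ(9)) = (4,9) ∈ E(G2) ✓
  (4,11) → (φ(4),φ(11)) = (4,5) ∈ E(G2) ✓
  (5,7) → (φ(5),φ(7)) = (8,10) ∈ E(G2) ✓
  (5,8) → (φ(5),φ(8)) = (7,10) ∈ E(G2) ✓
  (5,11) → (φ(5),φ(11)) = (5,10) ∈ E(G2) ✓
  (6,8) → (φ(6),φ(8)) = (2,7) ∈ E(G2) ✓
  (6,9) → (φ(6),φ(9)) = (2,9) ∈ E(G2) ✓
  (7,10) → (φ(7),φ(10)) = (1,8) ∈ E(G2) ✓
All 26 edges of G1 map to edges of G2, and |E(G1)| = |E(G2)| = 26, so φ is a bijection on edges as well as vertices. Hence G1 ≅ G2.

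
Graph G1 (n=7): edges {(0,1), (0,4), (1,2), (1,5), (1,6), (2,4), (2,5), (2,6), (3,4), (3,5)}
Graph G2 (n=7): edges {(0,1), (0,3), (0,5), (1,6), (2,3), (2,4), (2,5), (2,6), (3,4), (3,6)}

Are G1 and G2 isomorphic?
Yes, isomorphic

The graphs are isomorphic.
One valid mapping φ: V(G1) → V(G2): 0→5, 1→2, 2→3, 3→1, 4→0, 5→6, 6→4

Verify φ preserves adjacency — for each edge of G1, its image is an edge of G2:
  (0,1) → (φ(0),φ(1)) = (2,5) ∈ E(G2) ✓
  (0,4) → (φ(0),φ(4)) = (0,5) ∈ E(G2) ✓
  (1,2) → (φ(1),φ(2)) = (2,3) ∈ E(G2) ✓
  (1,5) → (φ(1),φ(5)) = (2,6) ∈ E(G2) ✓
  (1,6) → (φ(1),φ(6)) = (2,4) ∈ E(G2) ✓
  (2,4) → (φ(2),φ(4)) = (0,3) ∈ E(G2) ✓
  (2,5) → (φ(2),φ(5)) = (3,6) ∈ E(G2) ✓
  (2,6) → (φ(2),φ(6)) = (3,4) ∈ E(G2) ✓
  (3,4) → (φ(3),φ(4)) = (0,1) ∈ E(G2) ✓
  (3,5) → (φ(3),φ(5)) = (1,6) ∈ E(G2) ✓
All 10 edges of G1 map to edges of G2, and |E(G1)| = |E(G2)| = 10, so φ is a bijection on edges as well as vertices. Hence G1 ≅ G2.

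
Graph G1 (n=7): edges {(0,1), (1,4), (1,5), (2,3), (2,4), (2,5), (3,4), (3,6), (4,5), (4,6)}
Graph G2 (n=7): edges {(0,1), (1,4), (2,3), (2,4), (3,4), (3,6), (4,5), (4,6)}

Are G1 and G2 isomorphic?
No, not isomorphic

The graphs are NOT isomorphic.

Counting edges: G1 has 10 edge(s); G2 has 8 edge(s).
Edge count is an isomorphism invariant (a bijection on vertices induces a bijection on edges), so differing edge counts rule out isomorphism.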